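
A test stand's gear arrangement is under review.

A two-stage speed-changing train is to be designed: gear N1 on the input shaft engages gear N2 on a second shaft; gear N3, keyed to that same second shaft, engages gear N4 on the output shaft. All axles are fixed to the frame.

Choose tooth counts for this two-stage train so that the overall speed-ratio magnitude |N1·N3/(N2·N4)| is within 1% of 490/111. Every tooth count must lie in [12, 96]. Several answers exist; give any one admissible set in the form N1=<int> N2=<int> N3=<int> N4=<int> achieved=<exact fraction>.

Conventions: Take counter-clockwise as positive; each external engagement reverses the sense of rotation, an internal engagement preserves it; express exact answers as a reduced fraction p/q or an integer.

topology: fixed-axis compound train — 2 stages, target 490/111
target = 490/111 in lowest terms: an exact hit needs N1·N3 = k·490 and N2·N4 = k·111 for one integer k, every count in [12, 96]; additionally prefer no 1:1 stage (N1 ≠ N2, N3 ≠ N4)
k = 1…3: no 1:1-free in-range split of k·490 and k·111 into factor pairs; take k = 4
k = 4: N1·N3 = 1960 = 28·70, N2·N4 = 444 = 12·37
achieved = 28·70/(12·37) = 490/111; |achieved − target| = 0 ≤ 49/1110 ✓

N1=28 N2=12 N3=70 N4=37 achieved=490/111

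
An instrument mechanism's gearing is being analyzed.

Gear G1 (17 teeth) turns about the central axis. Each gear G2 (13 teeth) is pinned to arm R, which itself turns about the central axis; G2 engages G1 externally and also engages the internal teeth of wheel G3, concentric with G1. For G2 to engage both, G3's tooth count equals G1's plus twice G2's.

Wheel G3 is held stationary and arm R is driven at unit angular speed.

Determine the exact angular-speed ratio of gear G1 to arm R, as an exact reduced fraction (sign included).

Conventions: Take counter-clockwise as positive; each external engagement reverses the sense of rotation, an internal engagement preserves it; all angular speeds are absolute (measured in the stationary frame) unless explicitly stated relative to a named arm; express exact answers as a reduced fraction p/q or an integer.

class = planetary set [G3 = 17+2·13 = 43; Willis about the carrier]
ring teeth: 17 + 2·13 = 43
17(ω_sun−ω_arm) = −43(ω_ring−ω_arm),  ω_ring = 0, ω_arm = 1
ω_sun = 1 − (43/17)(0−1) = 60/17
ω_out/ω_in = 60/17

60/17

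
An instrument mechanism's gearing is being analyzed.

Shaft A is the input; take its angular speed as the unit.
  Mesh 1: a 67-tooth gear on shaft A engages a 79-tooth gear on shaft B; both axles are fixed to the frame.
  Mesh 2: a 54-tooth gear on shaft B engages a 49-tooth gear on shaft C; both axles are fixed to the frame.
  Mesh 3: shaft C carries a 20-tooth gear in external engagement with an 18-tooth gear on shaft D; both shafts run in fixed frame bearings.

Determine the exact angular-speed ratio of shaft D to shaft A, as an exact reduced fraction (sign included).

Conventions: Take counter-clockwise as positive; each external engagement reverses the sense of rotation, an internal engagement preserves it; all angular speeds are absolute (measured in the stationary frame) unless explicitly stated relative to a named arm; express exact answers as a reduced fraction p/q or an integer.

class = fixed-axis compound train [3 meshes; 3 ratios multiply, 3 sense flips]
mesh 1 [67T→79T]: running ratio 67/79, sense −
mesh 2 [54T→49T]: running ratio 3618/3871, sense +
mesh 3 [20T→18T]: running ratio 4020/3871, sense −
ω_out/ω_in = -4020/3871

-4020/3871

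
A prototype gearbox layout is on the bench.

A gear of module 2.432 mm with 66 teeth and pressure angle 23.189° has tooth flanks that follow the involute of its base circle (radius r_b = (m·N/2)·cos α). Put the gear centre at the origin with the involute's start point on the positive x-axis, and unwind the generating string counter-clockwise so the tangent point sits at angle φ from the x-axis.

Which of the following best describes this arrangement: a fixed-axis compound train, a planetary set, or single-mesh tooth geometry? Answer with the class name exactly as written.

class = single-mesh tooth geometry [base-circle involute, m = 2.432, 66T]
classification: single-mesh tooth geometry

single-mesh tooth geometry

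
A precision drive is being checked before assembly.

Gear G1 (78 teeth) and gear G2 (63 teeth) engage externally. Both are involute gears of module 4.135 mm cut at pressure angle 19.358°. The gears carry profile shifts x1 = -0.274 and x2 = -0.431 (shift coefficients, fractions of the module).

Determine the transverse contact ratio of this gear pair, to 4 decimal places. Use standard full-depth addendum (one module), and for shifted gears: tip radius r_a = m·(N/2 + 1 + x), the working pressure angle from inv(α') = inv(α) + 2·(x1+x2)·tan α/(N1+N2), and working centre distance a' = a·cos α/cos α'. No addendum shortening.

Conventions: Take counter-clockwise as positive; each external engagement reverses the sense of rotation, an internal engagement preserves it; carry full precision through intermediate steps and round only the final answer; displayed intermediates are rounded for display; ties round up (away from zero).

2.0196

topology: single-mesh involute geometry — m = 4.135, 78T/63T pair
base radii: r_b1 = 152.148027, r_b2 = 122.888791
tip radii: r_a1 = 164.267010, r_a2 = 132.605315
inv(α') = inv(19.358°) + 2·(-0.274-0.431)·tan α/(78+63) = 0.00995770  ⇒  α' = 17.55259°
a' = a·cos α / cos α' = 291.5175·cos 19.358°/cos 17.55259° = 288.467712
action lengths: √(r_a1²−r_b1²) = 61.924377, √(r_a2²−r_b2²) = 49.824839
base pitch p_b = π·m·cos α = 12.256080
CR = (61.924377 + 49.824839 − 288.467712·sin 17.55259°)/12.256080 = 2.019638
contact ratio ≈ 2.0196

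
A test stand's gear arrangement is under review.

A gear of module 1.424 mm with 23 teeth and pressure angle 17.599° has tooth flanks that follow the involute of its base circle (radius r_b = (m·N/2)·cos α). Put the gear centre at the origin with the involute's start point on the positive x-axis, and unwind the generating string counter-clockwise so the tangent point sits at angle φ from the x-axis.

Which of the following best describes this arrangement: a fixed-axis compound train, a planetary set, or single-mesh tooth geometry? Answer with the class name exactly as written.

single-mesh tooth geometry

topology: single-mesh involute geometry — m = 1.424, N = 23
classification: single-mesh tooth geometry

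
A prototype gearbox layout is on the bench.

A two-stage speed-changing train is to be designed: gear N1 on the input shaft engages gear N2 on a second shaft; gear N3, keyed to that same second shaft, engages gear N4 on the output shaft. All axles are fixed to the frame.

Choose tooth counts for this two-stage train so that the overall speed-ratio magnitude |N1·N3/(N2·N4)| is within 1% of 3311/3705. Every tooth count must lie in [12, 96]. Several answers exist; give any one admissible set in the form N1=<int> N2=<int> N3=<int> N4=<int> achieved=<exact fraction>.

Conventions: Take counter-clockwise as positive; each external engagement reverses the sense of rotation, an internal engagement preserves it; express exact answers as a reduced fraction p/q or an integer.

N1=43 N2=39 N3=77 N4=95 achieved=3311/3705

topology: fixed-axis compound train — 2 stages, target 3311/3705
target = 3311/3705 in lowest terms: an exact hit needs N1·N3 = k·3311 and N2·N4 = k·3705 for one integer k, every count in [12, 96]; additionally prefer no 1:1 stage (N1 ≠ N2, N3 ≠ N4)
k = 1: N1·N3 = 3311 = 43·77, N2·N4 = 3705 = 39·95
achieved = 43·77/(39·95) = 3311/3705; |achieved − target| = 0 ≤ 3311/370500 ✓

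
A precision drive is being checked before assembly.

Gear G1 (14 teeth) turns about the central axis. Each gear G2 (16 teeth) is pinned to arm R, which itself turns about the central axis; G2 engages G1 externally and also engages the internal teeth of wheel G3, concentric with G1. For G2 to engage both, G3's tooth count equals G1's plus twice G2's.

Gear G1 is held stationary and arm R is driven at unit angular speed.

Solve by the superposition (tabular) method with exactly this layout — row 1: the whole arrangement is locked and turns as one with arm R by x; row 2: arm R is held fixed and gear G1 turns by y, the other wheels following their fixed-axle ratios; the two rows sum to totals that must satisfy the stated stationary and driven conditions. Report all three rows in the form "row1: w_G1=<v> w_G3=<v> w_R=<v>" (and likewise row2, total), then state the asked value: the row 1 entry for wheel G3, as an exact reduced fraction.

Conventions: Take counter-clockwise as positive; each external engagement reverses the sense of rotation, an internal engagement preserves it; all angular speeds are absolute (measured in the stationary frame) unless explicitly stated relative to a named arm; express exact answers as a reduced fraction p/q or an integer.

row1: w_G1=1 w_G3=1 w_R=1
row2: w_G1=-1 w_G3=7/23 w_R=0
total: w_G1=0 w_G3=30/23 w_R=1
asked value: 1

class = planetary set [G3 = 14+2·16 = 46; Willis about the carrier]
superposition row 1 [locked train]: every member turns x
superposition row 2 [arm held]: sun y, ring −(14/46)·y, arm 0
boundary: total ω_sun = x + y = 0 and total ω_arm = x = 1  ⇒  y = -1, x = 1
row 2 ring = −(14/46)·(-1) = 7/23
totals (row 1 + row 2): sun 1 + (-1) = 0, ring 1 + 7/23 = 30/23, arm 1 + 0 = 1
asked cell (row1, ring) = 1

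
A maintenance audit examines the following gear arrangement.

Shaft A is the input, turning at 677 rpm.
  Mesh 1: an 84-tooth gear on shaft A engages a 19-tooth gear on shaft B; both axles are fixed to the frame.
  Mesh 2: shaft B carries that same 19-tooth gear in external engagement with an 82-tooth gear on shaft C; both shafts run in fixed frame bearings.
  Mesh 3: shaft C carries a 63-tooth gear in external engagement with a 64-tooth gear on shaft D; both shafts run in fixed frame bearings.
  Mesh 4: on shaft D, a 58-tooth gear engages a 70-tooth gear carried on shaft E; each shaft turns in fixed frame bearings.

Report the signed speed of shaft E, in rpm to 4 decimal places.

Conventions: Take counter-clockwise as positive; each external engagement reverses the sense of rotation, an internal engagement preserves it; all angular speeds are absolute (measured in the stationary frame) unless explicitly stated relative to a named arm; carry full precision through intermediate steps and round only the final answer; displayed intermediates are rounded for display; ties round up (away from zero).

4-mesh fixed-axis compound train (all bearings frame-fixed)
mesh 1 [84T→19T]: ω = 677.0000×84/19 = 2993.0526 rpm, sense flips to −
mesh 2 [19T→82T]: ω = 2993.0526×19/82 = 693.5122 rpm, sense flips to +
mesh 3 [63T→64T]: ω = 693.5122×63/64 = 682.6761 rpm, sense flips to −
mesh 4 [58T→70T]: ω = 682.6761×58/70 = 565.6459 rpm, sense flips to +
signed output speed = +565.6459 rpm

+565.6459 rpm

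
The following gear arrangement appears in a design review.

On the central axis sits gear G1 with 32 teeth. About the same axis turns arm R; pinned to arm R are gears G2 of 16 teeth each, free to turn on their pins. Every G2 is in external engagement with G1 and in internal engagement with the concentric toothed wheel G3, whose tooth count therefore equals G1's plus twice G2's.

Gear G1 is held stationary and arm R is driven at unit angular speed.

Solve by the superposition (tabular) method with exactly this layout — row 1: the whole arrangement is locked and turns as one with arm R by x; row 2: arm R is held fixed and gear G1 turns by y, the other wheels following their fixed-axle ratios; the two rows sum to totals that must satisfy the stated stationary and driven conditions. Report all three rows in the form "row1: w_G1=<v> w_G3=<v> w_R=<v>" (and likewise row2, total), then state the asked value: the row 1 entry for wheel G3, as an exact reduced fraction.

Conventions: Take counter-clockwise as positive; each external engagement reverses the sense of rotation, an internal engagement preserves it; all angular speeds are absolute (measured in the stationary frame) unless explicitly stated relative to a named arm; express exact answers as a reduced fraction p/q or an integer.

recognized (axles ride arm R): planetary set, 32/16/64 teeth
row 1: whole set turns with the arm by x
superposition row 2 [arm held]: sun y, ring −(32/64)·y, arm 0
boundary: total ω_sun = x + y = 0 and total ω_arm = x = 1  ⇒  y = -1, x = 1
row 2 ring = −(32/64)·(-1) = 1/2
totals (row 1 + row 2): sun 1 + (-1) = 0, ring 1 + 1/2 = 3/2, arm 1 + 0 = 1
asked cell (row1, ring) = 1

row1: w_G1=1 w_G3=1 w_R=1
row2: w_G1=-1 w_G3=1/2 w_R=0
total: w_G1=0 w_G3=3/2 w_R=1
asked value: 1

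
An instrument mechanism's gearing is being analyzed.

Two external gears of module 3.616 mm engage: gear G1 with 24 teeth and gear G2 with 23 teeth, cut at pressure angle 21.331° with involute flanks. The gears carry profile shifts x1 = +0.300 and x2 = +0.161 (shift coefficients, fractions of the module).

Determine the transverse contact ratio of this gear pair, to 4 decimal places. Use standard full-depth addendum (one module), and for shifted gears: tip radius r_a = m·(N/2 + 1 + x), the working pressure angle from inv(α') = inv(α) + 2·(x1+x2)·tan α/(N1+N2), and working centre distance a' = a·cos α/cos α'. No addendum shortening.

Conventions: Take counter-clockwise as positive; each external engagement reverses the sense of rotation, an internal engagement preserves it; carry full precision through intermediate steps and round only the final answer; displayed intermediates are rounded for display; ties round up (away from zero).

recognized (one external pair, fixed centres): single-mesh tooth geometry, m = 3.616, N1 = 24, N2 = 23
base radii: r_b1 = 40.419412, r_b2 = 38.735270
tip radii: r_a1 = 48.092800, r_a2 = 45.782176
inv(α') = inv(21.331°) + 2·(+0.300+0.161)·tan α/(24+23) = 0.02587154  ⇒  α' = 23.86090°
a' = a·cos α / cos α' = 84.9760·cos 21.331°/cos 23.86090° = 86.552284
action lengths: √(r_a1²−r_b1²) = 26.061247, √(r_a2²−r_b2²) = 24.404642
base pitch p_b = π·m·cos α = 10.581777
CR = (26.061247 + 24.404642 − 86.552284·sin 23.86090°)/10.581777 = 1.460432
contact ratio ≈ 1.4604

1.4604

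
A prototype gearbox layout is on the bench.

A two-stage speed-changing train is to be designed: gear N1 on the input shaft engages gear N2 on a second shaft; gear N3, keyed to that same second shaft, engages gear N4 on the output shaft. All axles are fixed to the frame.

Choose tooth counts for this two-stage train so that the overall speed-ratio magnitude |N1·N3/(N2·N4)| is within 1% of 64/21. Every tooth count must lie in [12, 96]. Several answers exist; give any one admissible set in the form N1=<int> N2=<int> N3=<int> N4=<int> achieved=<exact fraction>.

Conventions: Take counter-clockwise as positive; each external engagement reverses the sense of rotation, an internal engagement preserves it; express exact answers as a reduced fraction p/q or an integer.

N1=16 N2=12 N3=32 N4=14 achieved=64/21

class = fixed-axis compound train [2-stage, 64/21 wanted]
target = 64/21 in lowest terms: an exact hit needs N1·N3 = k·64 and N2·N4 = k·21 for one integer k, every count in [12, 96]; additionally prefer no 1:1 stage (N1 ≠ N2, N3 ≠ N4)
k = 1…7: no 1:1-free in-range split of k·64 and k·21 into factor pairs; take k = 8
k = 8: N1·N3 = 512 = 16·32, N2·N4 = 168 = 12·14
achieved = 16·32/(12·14) = 64/21; |achieved − target| = 0 ≤ 16/525 ✓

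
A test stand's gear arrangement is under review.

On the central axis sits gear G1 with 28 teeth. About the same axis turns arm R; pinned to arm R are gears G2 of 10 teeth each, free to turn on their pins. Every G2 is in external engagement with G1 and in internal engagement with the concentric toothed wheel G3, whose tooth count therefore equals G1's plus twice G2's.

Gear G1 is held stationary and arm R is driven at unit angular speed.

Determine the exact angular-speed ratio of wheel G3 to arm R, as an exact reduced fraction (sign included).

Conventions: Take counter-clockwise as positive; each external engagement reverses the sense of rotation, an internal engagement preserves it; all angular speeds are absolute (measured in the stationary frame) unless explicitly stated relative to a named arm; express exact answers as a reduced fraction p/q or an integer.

19/12

class = planetary set [G3 = 28+2·10 = 48; Willis about the carrier]
ring teeth: 28 + 2·10 = 48
28(ω_sun−ω_arm) = −48(ω_ring−ω_arm),  ω_sun = 0, ω_arm = 1
ω_ring = 1 − (28/48)(0−1) = 19/12
ω_out/ω_in = 19/12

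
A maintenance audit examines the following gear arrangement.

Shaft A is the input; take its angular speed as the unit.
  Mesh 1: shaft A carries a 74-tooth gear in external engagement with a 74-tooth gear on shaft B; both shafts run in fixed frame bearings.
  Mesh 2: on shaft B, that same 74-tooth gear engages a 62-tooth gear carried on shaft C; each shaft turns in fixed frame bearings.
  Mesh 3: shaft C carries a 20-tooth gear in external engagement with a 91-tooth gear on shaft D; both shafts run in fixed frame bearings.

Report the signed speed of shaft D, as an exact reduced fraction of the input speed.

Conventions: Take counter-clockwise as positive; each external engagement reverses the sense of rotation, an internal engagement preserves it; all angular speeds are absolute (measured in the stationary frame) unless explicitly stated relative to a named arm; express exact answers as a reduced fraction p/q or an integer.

3-mesh fixed-axis compound train (all bearings frame-fixed)
mesh 1 [74T→74T]: |ω|/ω_in = 1×74/74 = 1, sense flips to −
mesh 2 [74T→62T]: |ω|/ω_in = 1×74/62 = 37/31, sense flips to +
mesh 3 [20T→91T]: |ω|/ω_in = (37/31)×20/91 = 740/2821, sense flips to −
signed output speed (× input speed) = -740/2821

-740/2821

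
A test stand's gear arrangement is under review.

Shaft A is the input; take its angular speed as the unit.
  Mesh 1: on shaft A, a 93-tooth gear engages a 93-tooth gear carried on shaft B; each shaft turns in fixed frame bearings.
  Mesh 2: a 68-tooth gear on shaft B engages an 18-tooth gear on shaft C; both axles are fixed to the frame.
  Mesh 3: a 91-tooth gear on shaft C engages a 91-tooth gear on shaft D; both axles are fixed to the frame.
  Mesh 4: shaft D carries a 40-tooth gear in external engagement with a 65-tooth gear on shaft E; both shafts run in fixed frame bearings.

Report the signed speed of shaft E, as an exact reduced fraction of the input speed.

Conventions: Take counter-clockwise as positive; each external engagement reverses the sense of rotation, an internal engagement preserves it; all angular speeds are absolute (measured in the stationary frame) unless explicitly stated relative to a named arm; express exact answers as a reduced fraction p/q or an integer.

272/117

4-mesh fixed-axis compound train (all bearings frame-fixed)
mesh 1 [93T→93T]: |ω|/ω_in = 1×93/93 = 1, sense flips to −
mesh 2 [68T→18T]: |ω|/ω_in = 1×68/18 = 34/9, sense flips to +
mesh 3 [91T→91T]: |ω|/ω_in = (34/9)×91/91 = 34/9, sense flips to −
mesh 4 [40T→65T]: |ω|/ω_in = (34/9)×40/65 = 272/117, sense flips to +
signed output speed (× input speed) = 272/117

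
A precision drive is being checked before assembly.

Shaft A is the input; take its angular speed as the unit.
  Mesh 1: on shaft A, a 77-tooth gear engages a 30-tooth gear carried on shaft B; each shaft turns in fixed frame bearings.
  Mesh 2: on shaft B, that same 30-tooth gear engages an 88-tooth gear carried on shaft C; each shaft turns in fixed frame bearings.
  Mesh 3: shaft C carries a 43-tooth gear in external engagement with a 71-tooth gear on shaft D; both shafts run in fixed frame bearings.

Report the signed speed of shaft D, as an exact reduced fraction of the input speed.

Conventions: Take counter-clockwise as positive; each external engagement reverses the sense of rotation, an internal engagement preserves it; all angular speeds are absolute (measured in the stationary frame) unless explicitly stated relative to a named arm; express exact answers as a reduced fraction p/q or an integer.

-301/568

3-mesh fixed-axis compound train (all bearings frame-fixed)
mesh 1 [77T→30T]: |ω|/ω_in = 1×77/30 = 77/30, sense flips to −
mesh 2 [30T→88T]: |ω|/ω_in = (77/30)×30/88 = 7/8, sense flips to +
mesh 3 [43T→71T]: |ω|/ω_in = (7/8)×43/71 = 301/568, sense flips to −
signed output speed (× input speed) = -301/568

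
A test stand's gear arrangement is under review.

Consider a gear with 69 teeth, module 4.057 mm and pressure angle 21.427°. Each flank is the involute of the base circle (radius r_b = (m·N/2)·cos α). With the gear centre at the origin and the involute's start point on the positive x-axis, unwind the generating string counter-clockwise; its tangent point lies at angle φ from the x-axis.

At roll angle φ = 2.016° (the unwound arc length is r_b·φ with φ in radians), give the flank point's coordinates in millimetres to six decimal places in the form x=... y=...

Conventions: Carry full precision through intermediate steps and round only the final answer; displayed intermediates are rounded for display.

class = single-mesh tooth geometry [base-circle involute, m = 4.057, 69T]
pitch radius r_p = m·N/2 = 4.057·69/2 = 139.966500
base radius r_b = r_p·cos α = 139.966500·cos 21.427° = 130.292543
roll angle φ = 2.016° = 0.03518584 rad
x = r_b·(cos φ + φ·sin φ) = 130.373172
y = r_b·(sin φ − φ·cos φ) = 0.001892

x=130.373172 y=0.001892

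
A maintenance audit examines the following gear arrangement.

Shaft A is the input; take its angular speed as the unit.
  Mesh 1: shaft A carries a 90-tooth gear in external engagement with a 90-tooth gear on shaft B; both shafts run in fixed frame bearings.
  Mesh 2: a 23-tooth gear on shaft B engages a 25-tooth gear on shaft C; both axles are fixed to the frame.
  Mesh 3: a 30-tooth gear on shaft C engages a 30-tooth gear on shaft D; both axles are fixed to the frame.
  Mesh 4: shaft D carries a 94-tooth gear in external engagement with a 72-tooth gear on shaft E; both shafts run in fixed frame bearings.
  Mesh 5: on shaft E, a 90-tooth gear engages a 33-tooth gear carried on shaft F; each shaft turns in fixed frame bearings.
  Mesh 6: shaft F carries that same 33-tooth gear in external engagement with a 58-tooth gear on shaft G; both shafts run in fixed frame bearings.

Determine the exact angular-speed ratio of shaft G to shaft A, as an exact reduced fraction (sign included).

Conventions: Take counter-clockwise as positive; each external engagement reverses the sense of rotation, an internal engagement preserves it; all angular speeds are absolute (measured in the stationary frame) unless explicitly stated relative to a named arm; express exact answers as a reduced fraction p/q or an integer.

class = fixed-axis compound train [6 meshes; 6 ratios multiply, 6 sense flips]
mesh 1 [90T→90T]: running ratio 1, sense −
mesh 2 [23T→25T]: running ratio 23/25, sense +
mesh 3 [30T→30T]: running ratio 23/25, sense −
mesh 4 [94T→72T]: running ratio 1081/900, sense +
mesh 5 [90T→33T]: running ratio 1081/330, sense −
mesh 6 [33T→58T]: running ratio 1081/580, sense +
ω_out/ω_in = 1081/580

1081/580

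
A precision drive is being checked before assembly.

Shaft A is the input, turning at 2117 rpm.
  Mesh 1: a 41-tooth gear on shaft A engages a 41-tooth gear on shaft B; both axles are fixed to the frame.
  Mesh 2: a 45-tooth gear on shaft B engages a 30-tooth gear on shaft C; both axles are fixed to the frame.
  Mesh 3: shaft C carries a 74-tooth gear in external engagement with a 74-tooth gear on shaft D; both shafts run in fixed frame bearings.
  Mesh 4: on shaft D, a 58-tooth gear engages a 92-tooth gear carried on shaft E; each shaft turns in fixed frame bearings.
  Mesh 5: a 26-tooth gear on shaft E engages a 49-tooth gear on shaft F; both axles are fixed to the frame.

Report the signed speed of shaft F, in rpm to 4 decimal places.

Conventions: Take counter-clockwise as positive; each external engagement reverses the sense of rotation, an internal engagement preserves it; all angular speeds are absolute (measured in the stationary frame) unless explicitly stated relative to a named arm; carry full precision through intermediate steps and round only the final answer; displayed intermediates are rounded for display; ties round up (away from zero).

5-mesh fixed-axis compound train (all bearings frame-fixed)
mesh 1 [41T→41T]: ω = 2117.0000×41/41 = 2117.0000 rpm, sense flips to −
mesh 2 [45T→30T]: ω = 2117.0000×45/30 = 3175.5000 rpm, sense flips to +
mesh 3 [74T→74T]: ω = 3175.5000×74/74 = 3175.5000 rpm, sense flips to −
mesh 4 [58T→92T]: ω = 3175.5000×58/92 = 2001.9457 rpm, sense flips to +
mesh 5 [26T→49T]: ω = 2001.9457×26/49 = 1062.2569 rpm, sense flips to −
signed output speed = -1062.2569 rpm

-1062.2569 rpm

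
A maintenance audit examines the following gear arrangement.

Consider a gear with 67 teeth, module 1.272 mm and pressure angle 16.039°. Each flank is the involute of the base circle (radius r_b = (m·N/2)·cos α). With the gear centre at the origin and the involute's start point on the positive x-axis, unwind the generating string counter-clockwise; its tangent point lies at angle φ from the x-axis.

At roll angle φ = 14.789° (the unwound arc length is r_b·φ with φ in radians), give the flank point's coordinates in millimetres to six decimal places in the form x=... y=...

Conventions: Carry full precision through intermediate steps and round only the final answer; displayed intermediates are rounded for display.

recognized (one wheel, involute flank): single-mesh tooth geometry, m = 1.272, N = 67
pitch radius r_p = m·N/2 = 1.272·67/2 = 42.612000
base radius r_b = r_p·cos α = 42.612000·cos 16.039° = 40.953279
roll angle φ = 14.789° = 0.25811674 rad
x = r_b·(cos φ + φ·sin φ) = 42.294881
y = r_b·(sin φ − φ·cos φ) = 0.233195

x=42.294881 y=0.233195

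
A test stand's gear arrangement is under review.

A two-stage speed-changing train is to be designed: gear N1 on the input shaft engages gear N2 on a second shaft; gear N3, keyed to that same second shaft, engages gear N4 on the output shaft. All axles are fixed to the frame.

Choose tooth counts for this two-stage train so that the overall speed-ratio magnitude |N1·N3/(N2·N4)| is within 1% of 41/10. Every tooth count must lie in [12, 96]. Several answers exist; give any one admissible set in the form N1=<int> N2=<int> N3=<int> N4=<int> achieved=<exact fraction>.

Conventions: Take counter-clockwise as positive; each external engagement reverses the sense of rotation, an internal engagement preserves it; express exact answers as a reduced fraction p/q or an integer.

class = fixed-axis compound train [2-stage, 41/10 wanted]
target = 41/10 in lowest terms: an exact hit needs N1·N3 = k·41 and N2·N4 = k·10 for one integer k, every count in [12, 96]; additionally prefer no 1:1 stage (N1 ≠ N2, N3 ≠ N4)
k = 1…17: no 1:1-free in-range split of k·41 and k·10 into factor pairs; take k = 18
k = 18: N1·N3 = 738 = 18·41, N2·N4 = 180 = 12·15
achieved = 18·41/(12·15) = 41/10; |achieved − target| = 0 ≤ 41/1000 ✓

N1=18 N2=12 N3=41 N4=15 achieved=41/10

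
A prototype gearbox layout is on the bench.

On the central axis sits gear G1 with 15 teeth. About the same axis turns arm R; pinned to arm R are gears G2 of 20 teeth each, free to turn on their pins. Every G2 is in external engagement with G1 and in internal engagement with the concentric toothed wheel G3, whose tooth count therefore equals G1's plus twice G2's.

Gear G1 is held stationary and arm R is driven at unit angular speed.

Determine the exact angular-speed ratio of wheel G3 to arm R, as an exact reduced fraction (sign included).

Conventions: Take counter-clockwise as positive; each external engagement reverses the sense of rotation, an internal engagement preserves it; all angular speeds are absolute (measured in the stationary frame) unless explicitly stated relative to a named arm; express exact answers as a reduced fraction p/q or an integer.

14/11

topology: planetary set — G1 15T / G2 20T / G3 55T, arm = carrier (Willis)
ring teeth: 15 + 2·20 = 55
15(ω_sun−ω_arm) = −55(ω_ring−ω_arm),  ω_sun = 0, ω_arm = 1
ω_ring = 1 − (15/55)(0−1) = 14/11
ω_out/ω_in = 14/11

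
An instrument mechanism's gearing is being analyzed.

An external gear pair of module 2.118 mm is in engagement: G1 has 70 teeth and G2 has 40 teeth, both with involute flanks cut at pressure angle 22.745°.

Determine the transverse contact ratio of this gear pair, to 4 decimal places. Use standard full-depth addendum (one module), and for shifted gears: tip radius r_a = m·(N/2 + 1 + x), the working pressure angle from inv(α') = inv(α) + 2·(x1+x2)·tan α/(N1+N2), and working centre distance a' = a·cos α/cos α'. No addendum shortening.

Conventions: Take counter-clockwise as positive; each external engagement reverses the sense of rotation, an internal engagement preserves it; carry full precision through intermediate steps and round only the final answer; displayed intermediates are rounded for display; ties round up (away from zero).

1.6277

recognized (one external pair, fixed centres): single-mesh tooth geometry, m = 2.118, N1 = 70, N2 = 40
base radii: r_b1 = 68.365259, r_b2 = 39.065863
tip radii: r_a1 = 76.248000, r_a2 = 44.478000
no profile shift: α' = α, a' = a
action lengths: √(r_a1²−r_b1²) = 33.763128, √(r_a2²−r_b2²) = 21.263839
base pitch p_b = π·m·cos α = 6.136451
CR = (33.763128 + 21.263839 − 116.490000·sin 22.74500°)/6.136451 = 1.627713
contact ratio ≈ 1.6277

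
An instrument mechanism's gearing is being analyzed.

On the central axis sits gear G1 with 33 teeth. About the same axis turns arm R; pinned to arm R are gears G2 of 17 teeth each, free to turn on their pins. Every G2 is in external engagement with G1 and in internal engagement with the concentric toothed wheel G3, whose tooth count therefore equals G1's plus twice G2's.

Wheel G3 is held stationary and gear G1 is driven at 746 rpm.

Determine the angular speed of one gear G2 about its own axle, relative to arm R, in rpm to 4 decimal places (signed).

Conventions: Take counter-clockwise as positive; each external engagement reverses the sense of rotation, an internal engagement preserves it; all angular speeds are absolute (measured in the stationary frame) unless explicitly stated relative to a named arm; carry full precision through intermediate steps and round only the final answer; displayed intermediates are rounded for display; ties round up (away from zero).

-970.2388 rpm

planetary set (33T centre, 17T on arm, 67T internal) — Willis relation
normalise by the input: solve with ω_sun = 1, then scale by 746 rpm
ring teeth: 33 + 2·17 = 67
33(ω_sun−ω_arm) = −67(ω_ring−ω_arm),  ω_ring = 0, ω_sun = 1
33(1−ω_arm) = −67(0−ω_arm)  ⇒  100·ω_arm = 33  ⇒  ω_arm = 33/100
sun–planet mesh: 33·(1−33/100) = −17·(ω_p−ω_arm)  ⇒  ω_p−ω_arm = -2211/1700
scale: ω_p−ω_arm = -2211/1700 × 746 rpm = -970.2388 rpm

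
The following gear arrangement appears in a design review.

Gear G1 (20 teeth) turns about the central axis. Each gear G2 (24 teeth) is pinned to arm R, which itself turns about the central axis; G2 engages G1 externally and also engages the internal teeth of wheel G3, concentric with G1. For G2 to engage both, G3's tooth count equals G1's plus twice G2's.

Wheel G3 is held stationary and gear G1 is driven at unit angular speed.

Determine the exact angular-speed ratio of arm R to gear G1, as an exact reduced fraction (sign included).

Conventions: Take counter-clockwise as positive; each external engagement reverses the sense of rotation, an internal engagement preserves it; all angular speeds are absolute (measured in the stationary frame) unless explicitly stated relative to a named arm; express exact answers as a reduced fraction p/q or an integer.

planetary set (20T centre, 24T on arm, 68T internal) — Willis relation
ring teeth: 20 + 2·24 = 68
20(ω_sun−ω_arm) = −68(ω_ring−ω_arm),  ω_ring = 0, ω_sun = 1
20(1−ω_arm) = −68(0−ω_arm)  ⇒  88·ω_arm = 20  ⇒  ω_arm = 5/22
ω_out/ω_in = 5/22

5/22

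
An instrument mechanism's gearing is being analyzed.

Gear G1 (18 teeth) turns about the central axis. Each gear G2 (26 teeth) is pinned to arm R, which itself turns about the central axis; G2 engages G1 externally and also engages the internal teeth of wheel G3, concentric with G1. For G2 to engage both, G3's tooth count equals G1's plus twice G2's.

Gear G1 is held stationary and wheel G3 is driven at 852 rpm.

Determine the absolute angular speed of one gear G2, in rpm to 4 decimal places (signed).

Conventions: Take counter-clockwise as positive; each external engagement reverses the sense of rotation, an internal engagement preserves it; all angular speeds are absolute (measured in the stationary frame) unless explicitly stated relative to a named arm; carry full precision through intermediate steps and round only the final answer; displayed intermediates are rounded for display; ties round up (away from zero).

recognized (axles ride arm R): planetary set, 18/26/70 teeth
normalise by the input: solve with ω_ring = 1, then scale by 852 rpm
ring teeth: 18 + 2·26 = 70
18(ω_sun−ω_arm) = −70(ω_ring−ω_arm),  ω_sun = 0, ω_ring = 1
18(0−ω_arm) = −70(1−ω_arm)  ⇒  88·ω_arm = 70  ⇒  ω_arm = 35/44
sun–planet mesh: 18·(0−35/44) = −26·(ω_p−ω_arm)  ⇒  ω_p−ω_arm = 315/572
ω_p = 35/44 + 315/572 = 35/26
scale: ω_p = 35/26 × 852 rpm = +1146.9231 rpm

+1146.9231 rpm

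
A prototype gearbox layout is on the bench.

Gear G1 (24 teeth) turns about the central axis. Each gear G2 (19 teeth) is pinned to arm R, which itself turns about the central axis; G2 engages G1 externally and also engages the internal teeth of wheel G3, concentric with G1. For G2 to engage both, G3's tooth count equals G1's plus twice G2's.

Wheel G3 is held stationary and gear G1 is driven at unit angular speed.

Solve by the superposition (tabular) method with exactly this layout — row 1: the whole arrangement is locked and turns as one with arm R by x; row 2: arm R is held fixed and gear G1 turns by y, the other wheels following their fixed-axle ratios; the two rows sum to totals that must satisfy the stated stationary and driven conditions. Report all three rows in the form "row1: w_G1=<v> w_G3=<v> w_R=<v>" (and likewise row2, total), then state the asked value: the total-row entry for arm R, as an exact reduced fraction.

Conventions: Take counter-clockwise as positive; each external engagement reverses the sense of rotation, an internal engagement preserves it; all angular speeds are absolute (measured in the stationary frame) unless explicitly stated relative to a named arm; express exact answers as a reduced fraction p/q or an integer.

recognized (axles ride arm R): planetary set, 24/19/62 teeth
superposition row 1 [locked train]: every member turns x
superposition row 2 [arm held]: sun y, ring −(24/62)·y, arm 0
boundary: total ω_ring = x − (24/62)·y = 0 and total ω_sun = x + y = 1  ⇒  y = 31/43, x = 12/43
row 2 ring = −(24/62)·31/43 = -12/43
totals (row 1 + row 2): sun 12/43 + 31/43 = 1, ring 12/43 + (-12/43) = 0, arm 12/43 + 0 = 12/43
asked cell (total, arm) = 12/43

row1: w_G1=12/43 w_G3=12/43 w_R=12/43
row2: w_G1=31/43 w_G3=-12/43 w_R=0
total: w_G1=1 w_G3=0 w_R=12/43
asked value: 12/43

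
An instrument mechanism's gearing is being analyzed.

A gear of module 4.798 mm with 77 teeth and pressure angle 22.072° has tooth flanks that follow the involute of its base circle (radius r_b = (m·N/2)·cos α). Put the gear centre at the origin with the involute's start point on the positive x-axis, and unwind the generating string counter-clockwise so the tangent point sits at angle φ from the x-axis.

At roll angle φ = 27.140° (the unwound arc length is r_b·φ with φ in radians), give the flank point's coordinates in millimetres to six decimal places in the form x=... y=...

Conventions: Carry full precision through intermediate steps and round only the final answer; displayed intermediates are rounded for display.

x=189.325999 y=5.929668

single-mesh involute tooth geometry (77T wheel at module 4.798)
pitch radius r_p = m·N/2 = 4.798·77/2 = 184.723000
base radius r_b = r_p·cos α = 184.723000·cos 22.072° = 171.185091
roll angle φ = 27.140° = 0.47368236 rad
x = r_b·(cos φ + φ·sin φ) = 189.325999
y = r_b·(sin φ − φ·cos φ) = 5.929668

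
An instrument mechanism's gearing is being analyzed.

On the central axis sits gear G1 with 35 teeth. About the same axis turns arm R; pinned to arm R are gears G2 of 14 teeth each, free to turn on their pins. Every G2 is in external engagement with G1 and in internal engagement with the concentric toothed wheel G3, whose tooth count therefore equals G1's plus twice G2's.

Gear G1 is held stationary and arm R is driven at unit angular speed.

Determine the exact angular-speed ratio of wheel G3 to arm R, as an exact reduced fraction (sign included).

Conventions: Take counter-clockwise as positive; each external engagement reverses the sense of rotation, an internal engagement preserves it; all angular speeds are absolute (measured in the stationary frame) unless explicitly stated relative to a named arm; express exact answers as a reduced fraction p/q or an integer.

14/9

recognized (axles ride arm R): planetary set, 35/14/63 teeth
ring teeth: 35 + 2·14 = 63
35(ω_sun−ω_arm) = −63(ω_ring−ω_arm),  ω_sun = 0, ω_arm = 1
ω_ring = 1 − (35/63)(0−1) = 14/9
ω_out/ω_in = 14/9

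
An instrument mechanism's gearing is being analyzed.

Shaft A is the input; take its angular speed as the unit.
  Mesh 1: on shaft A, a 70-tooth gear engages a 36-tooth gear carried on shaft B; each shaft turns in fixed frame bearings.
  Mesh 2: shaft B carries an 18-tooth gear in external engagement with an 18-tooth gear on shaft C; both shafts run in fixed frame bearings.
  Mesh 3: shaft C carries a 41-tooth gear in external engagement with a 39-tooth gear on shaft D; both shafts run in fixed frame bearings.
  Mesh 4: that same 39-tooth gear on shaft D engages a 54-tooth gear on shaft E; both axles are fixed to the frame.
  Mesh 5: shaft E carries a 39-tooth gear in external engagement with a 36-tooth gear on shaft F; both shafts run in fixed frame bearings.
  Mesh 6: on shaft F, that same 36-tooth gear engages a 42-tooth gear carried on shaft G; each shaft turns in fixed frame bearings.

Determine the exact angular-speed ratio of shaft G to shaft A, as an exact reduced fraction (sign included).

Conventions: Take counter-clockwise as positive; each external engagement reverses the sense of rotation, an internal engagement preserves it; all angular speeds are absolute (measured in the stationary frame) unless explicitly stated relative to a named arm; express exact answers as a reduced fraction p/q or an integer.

2665/1944

class = fixed-axis compound train [6 meshes; 6 ratios multiply, 6 sense flips]
mesh 1 [70T→36T]: running ratio 35/18, sense −
mesh 2 [18T→18T]: running ratio 35/18, sense +
mesh 3 [41T→39T]: running ratio 1435/702, sense −
mesh 4 [39T→54T]: running ratio 1435/972, sense +
mesh 5 [39T→36T]: running ratio 18655/11664, sense −
mesh 6 [36T→42T]: running ratio 2665/1944, sense +
ω_out/ω_in = 2665/1944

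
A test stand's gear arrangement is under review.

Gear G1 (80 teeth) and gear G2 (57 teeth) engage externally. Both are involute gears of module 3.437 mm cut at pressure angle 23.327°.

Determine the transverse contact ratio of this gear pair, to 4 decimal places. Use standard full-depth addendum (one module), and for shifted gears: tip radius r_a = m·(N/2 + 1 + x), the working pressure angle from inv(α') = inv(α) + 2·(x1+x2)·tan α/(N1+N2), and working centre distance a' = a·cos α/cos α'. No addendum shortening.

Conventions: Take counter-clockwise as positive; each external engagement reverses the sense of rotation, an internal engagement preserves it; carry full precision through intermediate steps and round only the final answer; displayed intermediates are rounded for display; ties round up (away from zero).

class = single-mesh tooth geometry [involute pair 80T × 57T, m = 3.437]
base radii: r_b1 = 126.242369, r_b2 = 89.947688
tip radii: r_a1 = 140.917000, r_a2 = 101.391500
no profile shift: α' = α, a' = a
action lengths: √(r_a1²−r_b1²) = 62.613619, √(r_a2²−r_b2²) = 46.793693
base pitch p_b = π·m·cos α = 9.915052
CR = (62.613619 + 46.793693 − 235.434500·sin 23.32700°)/9.915052 = 1.631899
contact ratio ≈ 1.6319

1.6319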